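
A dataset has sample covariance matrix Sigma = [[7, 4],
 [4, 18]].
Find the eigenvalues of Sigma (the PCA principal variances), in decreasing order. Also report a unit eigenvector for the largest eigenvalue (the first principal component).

Step 1 — characteristic polynomial of 2×2 Sigma:
  det(Sigma - λI) = λ² - trace · λ + det = 0.
  trace = 7 + 18 = 25, det = 7·18 - (4)² = 110.
Step 2 — discriminant:
  Δ = trace² - 4·det = 625 - 440 = 185.
Step 3 — eigenvalues:
  λ = (trace ± √Δ)/2 = (25 ± 13.6015)/2,
  λ_1 = 19.3007,  λ_2 = 5.6993.

Step 4 — unit eigenvector for λ_1: solve (Sigma - λ_1 I)v = 0. First row:
  (7 - 19.3007)·v_x + (4)·v_y = 0, i.e. (-12.3007)·v_x + (4)·v_y = 0,
  so v ∝ (b, λ_1 - a) = (4, 12.3007) = u.
  ||u|| = √((4)² + (12.3007)²) = √(167.3081) ≈ 12.9348,
  v_1 = u/||u|| ≈ (0.3092, 0.951) (||v_1|| = 1).

λ_1 = 19.3007,  λ_2 = 5.6993;  v_1 ≈ (0.3092, 0.951)


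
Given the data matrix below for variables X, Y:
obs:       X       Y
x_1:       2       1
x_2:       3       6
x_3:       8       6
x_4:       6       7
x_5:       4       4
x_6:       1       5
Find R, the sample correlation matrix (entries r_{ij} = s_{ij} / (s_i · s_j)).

Step 1 — column means:
  mean(X) = (2 + 3 + 8 + 6 + 4 + 1) / 6 = 24/6 = 4
  mean(Y) = (1 + 6 + 6 + 7 + 4 + 5) / 6 = 29/6 = 4.8333

Step 2 — sample variances and covariances s[i,j] = (1/(n-1)) · Σ_k (x_{k,i} - mean_i) · (x_{k,j} - mean_j), with n-1 = 5:
  s[X,X] = ((-2)·(-2) + (-1)·(-1) + (4)·(4) + (2)·(2) + (0)·(0) + (-3)·(-3)) / 5 = 34/5 = 6.8
  s[X,Y] = ((-2)·(-3.8333) + (-1)·(1.1667) + (4)·(1.1667) + (2)·(2.1667) + (0)·(-0.8333) + (-3)·(0.1667)) / 5 = 15/5 = 3
  s[Y,Y] = ((-3.8333)·(-3.8333) + (1.1667)·(1.1667) + (1.1667)·(1.1667) + (2.1667)·(2.1667) + (-0.8333)·(-0.8333) + (0.1667)·(0.1667)) / 5 = 22.8333/5 = 4.5667
  Sample standard deviations s_i = √(s[i,i]):
  s(X) = √(6.8) = 2.6077
  s(Y) = √(4.5667) = 2.137

Step 3 — r_{ij} = s_{ij} / (s_i · s_j):
  r[X,X] = 1 (diagonal).
  r[X,Y] = 3 / (2.6077 · 2.137) = 3 / 5.5726 = 0.5384
  r[Y,Y] = 1 (diagonal).

R is symmetric with unit diagonal. Assembling:

R = [[1, 0.5384],
 [0.5384, 1]]


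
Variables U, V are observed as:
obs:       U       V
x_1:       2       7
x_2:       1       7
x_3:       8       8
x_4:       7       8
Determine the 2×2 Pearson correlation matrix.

Step 1 — column means:
  mean(U) = (2 + 1 + 8 + 7) / 4 = 18/4 = 4.5
  mean(V) = (7 + 7 + 8 + 8) / 4 = 30/4 = 7.5

Step 2 — sample variances and covariances s[i,j] = (1/(n-1)) · Σ_k (x_{k,i} - mean_i) · (x_{k,j} - mean_j), with n-1 = 3:
  s[U,U] = ((-2.5)·(-2.5) + (-3.5)·(-3.5) + (3.5)·(3.5) + (2.5)·(2.5)) / 3 = 37/3 = 12.3333
  s[U,V] = ((-2.5)·(-0.5) + (-3.5)·(-0.5) + (3.5)·(0.5) + (2.5)·(0.5)) / 3 = 6/3 = 2
  s[V,V] = ((-0.5)·(-0.5) + (-0.5)·(-0.5) + (0.5)·(0.5) + (0.5)·(0.5)) / 3 = 1/3 = 0.3333
  Sample standard deviations s_i = √(s[i,i]):
  s(U) = √(12.3333) = 3.5119
  s(V) = √(0.3333) = 0.5774

Step 3 — r_{ij} = s_{ij} / (s_i · s_j):
  r[U,U] = 1 (diagonal).
  r[U,V] = 2 / (3.5119 · 0.5774) = 2 / 2.0276 = 0.9864
  r[V,V] = 1 (diagonal).

R is symmetric with unit diagonal. Assembling:

R = [[1, 0.9864],
 [0.9864, 1]]


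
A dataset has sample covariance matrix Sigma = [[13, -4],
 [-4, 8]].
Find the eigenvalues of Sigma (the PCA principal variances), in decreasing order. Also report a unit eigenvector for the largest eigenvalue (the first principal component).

Step 1 — characteristic polynomial of 2×2 Sigma:
  det(Sigma - λI) = λ² - trace · λ + det = 0.
  trace = 13 + 8 = 21, det = 13·8 - (-4)² = 88.
Step 2 — discriminant:
  Δ = trace² - 4·det = 441 - 352 = 89.
Step 3 — eigenvalues:
  λ = (trace ± √Δ)/2 = (21 ± 9.434)/2,
  λ_1 = 15.217,  λ_2 = 5.783.

Step 4 — unit eigenvector for λ_1: solve (Sigma - λ_1 I)v = 0. First row:
  (13 - 15.217)·v_x + (-4)·v_y = 0, i.e. (-2.217)·v_x + (-4)·v_y = 0,
  so v ∝ (b, λ_1 - a) = (-4, 2.217); multiply by -1 so the first entry is positive: u = (4, -2.217).
  ||u|| = √((4)² + (-2.217)²) = √(20.915) ≈ 4.5733,
  v_1 = u/||u|| ≈ (0.8746, -0.4848) (||v_1|| = 1).

λ_1 = 15.217,  λ_2 = 5.783;  v_1 ≈ (0.8746, -0.4848)


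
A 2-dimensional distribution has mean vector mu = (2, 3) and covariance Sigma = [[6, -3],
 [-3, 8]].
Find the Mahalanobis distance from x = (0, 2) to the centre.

Step 1 — centre the observation: (x - mu) = (-2, -1).

Step 2 — invert Sigma. det(Sigma) = 6·8 - (-3)² = 39.
  Sigma^{-1} = (1/det) · [[d, -b], [-b, a]] = [[0.2051, 0.0769],
 [0.0769, 0.1538]].

Step 3 — form the quadratic (x - mu)^T · Sigma^{-1} · (x - mu):
  Sigma^{-1} · (x - mu) = (-0.4872, -0.3077).
  (x - mu)^T · [Sigma^{-1} · (x - mu)] = (-2)·(-0.4872) + (-1)·(-0.3077) = 1.2821.

Step 4 — take square root: d = √(1.2821) ≈ 1.1323.

d(x, mu) = √(1.2821) ≈ 1.1323


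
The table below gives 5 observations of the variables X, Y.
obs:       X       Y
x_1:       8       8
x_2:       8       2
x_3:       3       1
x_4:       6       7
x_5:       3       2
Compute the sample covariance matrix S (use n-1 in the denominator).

Step 1 — column means:
  mean(X) = (8 + 8 + 3 + 6 + 3) / 5 = 28/5 = 5.6
  mean(Y) = (8 + 2 + 1 + 7 + 2) / 5 = 20/5 = 4

Step 2 — sample covariance S[i,j] = (1/(n-1)) · Σ_k (x_{k,i} - mean_i) · (x_{k,j} - mean_j), with n-1 = 4.
  S[X,X] = ((2.4)·(2.4) + (2.4)·(2.4) + (-2.6)·(-2.6) + (0.4)·(0.4) + (-2.6)·(-2.6)) / 4 = 25.2/4 = 6.3
  S[X,Y] = ((2.4)·(4) + (2.4)·(-2) + (-2.6)·(-3) + (0.4)·(3) + (-2.6)·(-2)) / 4 = 19/4 = 4.75
  S[Y,Y] = ((4)·(4) + (-2)·(-2) + (-3)·(-3) + (3)·(3) + (-2)·(-2)) / 4 = 42/4 = 10.5

S is symmetric (S[j,i] = S[i,j]). Assembling:

S = [[6.3, 4.75],
 [4.75, 10.5]]


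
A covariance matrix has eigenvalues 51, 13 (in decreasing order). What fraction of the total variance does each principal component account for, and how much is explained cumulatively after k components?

Step 1 — total variance = trace(Sigma) = Σ λ_i = 51 + 13 = 64.

Step 2 — fraction explained by component i = λ_i / Σ λ:
  PC1: 51/64 = 0.7969
  PC2: 13/64 = 0.2031

Step 3 — cumulative fraction after k components = (λ_1 + ... + λ_k) / Σ λ:
  k = 1: 51/64 = 0.7969
  k = 2: (51 + 13)/64 = 64/64 = 1

Summary (fraction, with percent):

explained: PC1 0.7969 (79.69%), PC2 0.2031 (20.31%);  cumulative: 0.7969, 1


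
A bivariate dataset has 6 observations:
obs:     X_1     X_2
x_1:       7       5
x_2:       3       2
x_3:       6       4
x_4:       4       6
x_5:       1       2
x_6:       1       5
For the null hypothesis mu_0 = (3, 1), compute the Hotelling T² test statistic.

Step 1 — sample mean vector:
  mean(X_1) = (7 + 3 + 6 + 4 + 1 + 1) / 6 = 22/6 = 3.6667
  mean(X_2) = (5 + 2 + 4 + 6 + 2 + 5) / 6 = 24/6 = 4
  x̄ = (3.6667, 4),  deviation x̄ - mu_0 = (3.6667, 4) - (3, 1) = (0.6667, 3).

Step 2 — sample covariance matrix, S[i,j] = (1/(n-1)) · Σ_k (x_{k,i} - mean_i) · (x_{k,j} - mean_j), divisor n-1 = 5:
  S[X_1,X_1] = ((3.3333)·(3.3333) + (-0.6667)·(-0.6667) + (2.3333)·(2.3333) + (0.3333)·(0.3333) + (-2.6667)·(-2.6667) + (-2.6667)·(-2.6667)) / 5 = 31.3333/5 = 6.2667
  S[X_1,X_2] = ((3.3333)·(1) + (-0.6667)·(-2) + (2.3333)·(0) + (0.3333)·(2) + (-2.6667)·(-2) + (-2.6667)·(1)) / 5 = 8/5 = 1.6
  S[X_2,X_2] = ((1)·(1) + (-2)·(-2) + (0)·(0) + (2)·(2) + (-2)·(-2) + (1)·(1)) / 5 = 14/5 = 2.8
  S = [[6.2667, 1.6],
 [1.6, 2.8]].

Step 3 — invert S. det(S) = 6.2667·2.8 - (1.6)² = 14.9867.
  S^{-1} = (1/det) · [[d, -b], [-b, a]] = [[0.1868, -0.1068],
 [-0.1068, 0.4181]].

Step 4 — quadratic form (x̄ - mu_0)^T · S^{-1} · (x̄ - mu_0):
  S^{-1} · (x̄ - mu_0) = (-0.1957, 1.1833),
  (x̄ - mu_0)^T · [...] = (0.6667)·(-0.1957) + (3)·(1.1833) = 3.4193.

Step 5 — scale by n: T² = 6 · 3.4193 = 20.516.

T² ≈ 20.516


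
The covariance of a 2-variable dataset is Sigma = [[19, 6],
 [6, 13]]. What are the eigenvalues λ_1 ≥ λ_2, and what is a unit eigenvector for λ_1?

Step 1 — characteristic polynomial of 2×2 Sigma:
  det(Sigma - λI) = λ² - trace · λ + det = 0.
  trace = 19 + 13 = 32, det = 19·13 - (6)² = 211.
Step 2 — discriminant:
  Δ = trace² - 4·det = 1024 - 844 = 180.
Step 3 — eigenvalues:
  λ = (trace ± √Δ)/2 = (32 ± 13.4164)/2,
  λ_1 = 22.7082,  λ_2 = 9.2918.

Step 4 — unit eigenvector for λ_1: solve (Sigma - λ_1 I)v = 0. First row:
  (19 - 22.7082)·v_x + (6)·v_y = 0, i.e. (-3.7082)·v_x + (6)·v_y = 0,
  so v ∝ (b, λ_1 - a) = (6, 3.7082) = u.
  ||u|| = √((6)² + (3.7082)²) = √(49.7508) ≈ 7.0534,
  v_1 = u/||u|| ≈ (0.8507, 0.5257) (||v_1|| = 1).

λ_1 = 22.7082,  λ_2 = 9.2918;  v_1 ≈ (0.8507, 0.5257)


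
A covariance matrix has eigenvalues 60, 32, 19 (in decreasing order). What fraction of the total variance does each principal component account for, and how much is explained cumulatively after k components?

Step 1 — total variance = trace(Sigma) = Σ λ_i = 60 + 32 + 19 = 111.

Step 2 — fraction explained by component i = λ_i / Σ λ:
  PC1: 60/111 = 0.5405
  PC2: 32/111 = 0.2883
  PC3: 19/111 = 0.1712

Step 3 — cumulative fraction after k components = (λ_1 + ... + λ_k) / Σ λ:
  k = 1: 60/111 = 0.5405
  k = 2: (60 + 32)/111 = 92/111 = 0.8288
  k = 3: (60 + 32 + 19)/111 = 111/111 = 1

Summary (fraction, with percent):

explained: PC1 0.5405 (54.05%), PC2 0.2883 (28.83%), PC3 0.1712 (17.12%);  cumulative: 0.5405, 0.8288, 1


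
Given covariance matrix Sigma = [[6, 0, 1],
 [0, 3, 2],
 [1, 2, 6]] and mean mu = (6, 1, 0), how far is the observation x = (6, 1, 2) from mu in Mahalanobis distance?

Step 1 — centre the observation: (x - mu) = (0, 0, 2).

Step 2 — invert Sigma (cofactor / det for 3×3, or solve directly):
  Sigma^{-1} = [[0.1728, 0.0247, -0.037],
 [0.0247, 0.4321, -0.1481],
 [-0.037, -0.1481, 0.2222]].

Step 3 — form the quadratic (x - mu)^T · Sigma^{-1} · (x - mu):
  Sigma^{-1} · (x - mu) = (-0.0741, -0.2963, 0.4444).
  (x - mu)^T · [Sigma^{-1} · (x - mu)] = (0)·(-0.0741) + (0)·(-0.2963) + (2)·(0.4444) = 0.8889.

Step 4 — take square root: d = √(0.8889) ≈ 0.9428.

d(x, mu) = √(0.8889) ≈ 0.9428


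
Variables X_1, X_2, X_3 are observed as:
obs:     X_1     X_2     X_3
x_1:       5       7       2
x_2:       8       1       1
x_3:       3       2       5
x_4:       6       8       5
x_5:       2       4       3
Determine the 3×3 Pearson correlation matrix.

Step 1 — column means:
  mean(X_1) = (5 + 8 + 3 + 6 + 2) / 5 = 24/5 = 4.8
  mean(X_2) = (7 + 1 + 2 + 8 + 4) / 5 = 22/5 = 4.4
  mean(X_3) = (2 + 1 + 5 + 5 + 3) / 5 = 16/5 = 3.2

Step 2 — sample variances and covariances s[i,j] = (1/(n-1)) · Σ_k (x_{k,i} - mean_i) · (x_{k,j} - mean_j), with n-1 = 4:
  s[X_1,X_1] = ((0.2)·(0.2) + (3.2)·(3.2) + (-1.8)·(-1.8) + (1.2)·(1.2) + (-2.8)·(-2.8)) / 4 = 22.8/4 = 5.7
  s[X_1,X_2] = ((0.2)·(2.6) + (3.2)·(-3.4) + (-1.8)·(-2.4) + (1.2)·(3.6) + (-2.8)·(-0.4)) / 4 = -0.6/4 = -0.15
  s[X_1,X_3] = ((0.2)·(-1.2) + (3.2)·(-2.2) + (-1.8)·(1.8) + (1.2)·(1.8) + (-2.8)·(-0.2)) / 4 = -7.8/4 = -1.95
  s[X_2,X_2] = ((2.6)·(2.6) + (-3.4)·(-3.4) + (-2.4)·(-2.4) + (3.6)·(3.6) + (-0.4)·(-0.4)) / 4 = 37.2/4 = 9.3
  s[X_2,X_3] = ((2.6)·(-1.2) + (-3.4)·(-2.2) + (-2.4)·(1.8) + (3.6)·(1.8) + (-0.4)·(-0.2)) / 4 = 6.6/4 = 1.65
  s[X_3,X_3] = ((-1.2)·(-1.2) + (-2.2)·(-2.2) + (1.8)·(1.8) + (1.8)·(1.8) + (-0.2)·(-0.2)) / 4 = 12.8/4 = 3.2
  Sample standard deviations s_i = √(s[i,i]):
  s(X_1) = √(5.7) = 2.3875
  s(X_2) = √(9.3) = 3.0496
  s(X_3) = √(3.2) = 1.7889

Step 3 — r_{ij} = s_{ij} / (s_i · s_j):
  r[X_1,X_1] = 1 (diagonal).
  r[X_1,X_2] = -0.15 / (2.3875 · 3.0496) = -0.15 / 7.2808 = -0.0206
  r[X_1,X_3] = -1.95 / (2.3875 · 1.7889) = -1.95 / 4.2708 = -0.4566
  r[X_2,X_2] = 1 (diagonal).
  r[X_2,X_3] = 1.65 / (3.0496 · 1.7889) = 1.65 / 5.4553 = 0.3025
  r[X_3,X_3] = 1 (diagonal).

R is symmetric with unit diagonal. Assembling:

R = [[1, -0.0206, -0.4566],
 [-0.0206, 1, 0.3025],
 [-0.4566, 0.3025, 1]]


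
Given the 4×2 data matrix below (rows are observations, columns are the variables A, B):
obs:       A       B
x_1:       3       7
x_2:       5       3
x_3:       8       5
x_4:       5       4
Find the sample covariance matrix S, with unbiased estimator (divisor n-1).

Step 1 — column means:
  mean(A) = (3 + 5 + 8 + 5) / 4 = 21/4 = 5.25
  mean(B) = (7 + 3 + 5 + 4) / 4 = 19/4 = 4.75

Step 2 — sample covariance S[i,j] = (1/(n-1)) · Σ_k (x_{k,i} - mean_i) · (x_{k,j} - mean_j), with n-1 = 3.
  S[A,A] = ((-2.25)·(-2.25) + (-0.25)·(-0.25) + (2.75)·(2.75) + (-0.25)·(-0.25)) / 3 = 12.75/3 = 4.25
  S[A,B] = ((-2.25)·(2.25) + (-0.25)·(-1.75) + (2.75)·(0.25) + (-0.25)·(-0.75)) / 3 = -3.75/3 = -1.25
  S[B,B] = ((2.25)·(2.25) + (-1.75)·(-1.75) + (0.25)·(0.25) + (-0.75)·(-0.75)) / 3 = 8.75/3 = 2.9167

S is symmetric (S[j,i] = S[i,j]). Assembling:

S = [[4.25, -1.25],
 [-1.25, 2.9167]]


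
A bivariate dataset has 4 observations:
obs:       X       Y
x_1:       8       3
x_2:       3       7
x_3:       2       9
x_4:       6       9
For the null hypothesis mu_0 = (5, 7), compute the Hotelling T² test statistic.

Step 1 — sample mean vector:
  mean(X) = (8 + 3 + 2 + 6) / 4 = 19/4 = 4.75
  mean(Y) = (3 + 7 + 9 + 9) / 4 = 28/4 = 7
  x̄ = (4.75, 7),  deviation x̄ - mu_0 = (4.75, 7) - (5, 7) = (-0.25, 0).

Step 2 — sample covariance matrix, S[i,j] = (1/(n-1)) · Σ_k (x_{k,i} - mean_i) · (x_{k,j} - mean_j), divisor n-1 = 3:
  S[X,X] = ((3.25)·(3.25) + (-1.75)·(-1.75) + (-2.75)·(-2.75) + (1.25)·(1.25)) / 3 = 22.75/3 = 7.5833
  S[X,Y] = ((3.25)·(-4) + (-1.75)·(0) + (-2.75)·(2) + (1.25)·(2)) / 3 = -16/3 = -5.3333
  S[Y,Y] = ((-4)·(-4) + (0)·(0) + (2)·(2) + (2)·(2)) / 3 = 24/3 = 8
  S = [[7.5833, -5.3333],
 [-5.3333, 8]].

Step 3 — invert S. det(S) = 7.5833·8 - (-5.3333)² = 32.2222.
  S^{-1} = (1/det) · [[d, -b], [-b, a]] = [[0.2483, 0.1655],
 [0.1655, 0.2353]].

Step 4 — quadratic form (x̄ - mu_0)^T · S^{-1} · (x̄ - mu_0):
  S^{-1} · (x̄ - mu_0) = (-0.0621, -0.0414),
  (x̄ - mu_0)^T · [...] = (-0.25)·(-0.0621) + (0)·(-0.0414) = 0.0155.

Step 5 — scale by n: T² = 4 · 0.0155 = 0.0621.

T² ≈ 0.0621


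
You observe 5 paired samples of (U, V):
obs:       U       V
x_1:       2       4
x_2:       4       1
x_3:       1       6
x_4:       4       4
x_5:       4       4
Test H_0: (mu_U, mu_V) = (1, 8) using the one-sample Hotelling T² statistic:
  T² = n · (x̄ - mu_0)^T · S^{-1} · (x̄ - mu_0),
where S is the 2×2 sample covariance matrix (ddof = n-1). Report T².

Step 1 — sample mean vector:
  mean(U) = (2 + 4 + 1 + 4 + 4) / 5 = 15/5 = 3
  mean(V) = (4 + 1 + 6 + 4 + 4) / 5 = 19/5 = 3.8
  x̄ = (3, 3.8),  deviation x̄ - mu_0 = (3, 3.8) - (1, 8) = (2, -4.2).

Step 2 — sample covariance matrix, S[i,j] = (1/(n-1)) · Σ_k (x_{k,i} - mean_i) · (x_{k,j} - mean_j), divisor n-1 = 4:
  S[U,U] = ((-1)·(-1) + (1)·(1) + (-2)·(-2) + (1)·(1) + (1)·(1)) / 4 = 8/4 = 2
  S[U,V] = ((-1)·(0.2) + (1)·(-2.8) + (-2)·(2.2) + (1)·(0.2) + (1)·(0.2)) / 4 = -7/4 = -1.75
  S[V,V] = ((0.2)·(0.2) + (-2.8)·(-2.8) + (2.2)·(2.2) + (0.2)·(0.2) + (0.2)·(0.2)) / 4 = 12.8/4 = 3.2
  S = [[2, -1.75],
 [-1.75, 3.2]].

Step 3 — invert S. det(S) = 2·3.2 - (-1.75)² = 3.3375.
  S^{-1} = (1/det) · [[d, -b], [-b, a]] = [[0.9588, 0.5243],
 [0.5243, 0.5993]].

Step 4 — quadratic form (x̄ - mu_0)^T · S^{-1} · (x̄ - mu_0):
  S^{-1} · (x̄ - mu_0) = (-0.2846, -1.4682),
  (x̄ - mu_0)^T · [...] = (2)·(-0.2846) + (-4.2)·(-1.4682) = 5.597.

Step 5 — scale by n: T² = 5 · 5.597 = 27.985.

T² ≈ 27.985


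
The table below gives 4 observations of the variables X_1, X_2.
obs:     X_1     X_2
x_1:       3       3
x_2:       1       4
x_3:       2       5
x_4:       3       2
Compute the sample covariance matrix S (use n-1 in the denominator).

Step 1 — column means:
  mean(X_1) = (3 + 1 + 2 + 3) / 4 = 9/4 = 2.25
  mean(X_2) = (3 + 4 + 5 + 2) / 4 = 14/4 = 3.5

Step 2 — sample covariance S[i,j] = (1/(n-1)) · Σ_k (x_{k,i} - mean_i) · (x_{k,j} - mean_j), with n-1 = 3.
  S[X_1,X_1] = ((0.75)·(0.75) + (-1.25)·(-1.25) + (-0.25)·(-0.25) + (0.75)·(0.75)) / 3 = 2.75/3 = 0.9167
  S[X_1,X_2] = ((0.75)·(-0.5) + (-1.25)·(0.5) + (-0.25)·(1.5) + (0.75)·(-1.5)) / 3 = -2.5/3 = -0.8333
  S[X_2,X_2] = ((-0.5)·(-0.5) + (0.5)·(0.5) + (1.5)·(1.5) + (-1.5)·(-1.5)) / 3 = 5/3 = 1.6667

S is symmetric (S[j,i] = S[i,j]). Assembling:

S = [[0.9167, -0.8333],
 [-0.8333, 1.6667]]


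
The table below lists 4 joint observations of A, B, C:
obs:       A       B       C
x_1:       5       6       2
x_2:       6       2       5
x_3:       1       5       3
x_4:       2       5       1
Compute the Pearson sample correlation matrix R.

Step 1 — column means:
  mean(A) = (5 + 6 + 1 + 2) / 4 = 14/4 = 3.5
  mean(B) = (6 + 2 + 5 + 5) / 4 = 18/4 = 4.5
  mean(C) = (2 + 5 + 3 + 1) / 4 = 11/4 = 2.75

Step 2 — sample variances and covariances s[i,j] = (1/(n-1)) · Σ_k (x_{k,i} - mean_i) · (x_{k,j} - mean_j), with n-1 = 3:
  s[A,A] = ((1.5)·(1.5) + (2.5)·(2.5) + (-2.5)·(-2.5) + (-1.5)·(-1.5)) / 3 = 17/3 = 5.6667
  s[A,B] = ((1.5)·(1.5) + (2.5)·(-2.5) + (-2.5)·(0.5) + (-1.5)·(0.5)) / 3 = -6/3 = -2
  s[A,C] = ((1.5)·(-0.75) + (2.5)·(2.25) + (-2.5)·(0.25) + (-1.5)·(-1.75)) / 3 = 6.5/3 = 2.1667
  s[B,B] = ((1.5)·(1.5) + (-2.5)·(-2.5) + (0.5)·(0.5) + (0.5)·(0.5)) / 3 = 9/3 = 3
  s[B,C] = ((1.5)·(-0.75) + (-2.5)·(2.25) + (0.5)·(0.25) + (0.5)·(-1.75)) / 3 = -7.5/3 = -2.5
  s[C,C] = ((-0.75)·(-0.75) + (2.25)·(2.25) + (0.25)·(0.25) + (-1.75)·(-1.75)) / 3 = 8.75/3 = 2.9167
  Sample standard deviations s_i = √(s[i,i]):
  s(A) = √(5.6667) = 2.3805
  s(B) = √(3) = 1.7321
  s(C) = √(2.9167) = 1.7078

Step 3 — r_{ij} = s_{ij} / (s_i · s_j):
  r[A,A] = 1 (diagonal).
  r[A,B] = -2 / (2.3805 · 1.7321) = -2 / 4.1231 = -0.4851
  r[A,C] = 2.1667 / (2.3805 · 1.7078) = 2.1667 / 4.0654 = 0.5329
  r[B,B] = 1 (diagonal).
  r[B,C] = -2.5 / (1.7321 · 1.7078) = -2.5 / 2.958 = -0.8452
  r[C,C] = 1 (diagonal).

R is symmetric with unit diagonal. Assembling:

R = [[1, -0.4851, 0.5329],
 [-0.4851, 1, -0.8452],
 [0.5329, -0.8452, 1]]


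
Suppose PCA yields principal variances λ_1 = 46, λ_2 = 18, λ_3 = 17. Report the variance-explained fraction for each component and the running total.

Step 1 — total variance = trace(Sigma) = Σ λ_i = 46 + 18 + 17 = 81.

Step 2 — fraction explained by component i = λ_i / Σ λ:
  PC1: 46/81 = 0.5679
  PC2: 18/81 = 0.2222
  PC3: 17/81 = 0.2099

Step 3 — cumulative fraction after k components = (λ_1 + ... + λ_k) / Σ λ:
  k = 1: 46/81 = 0.5679
  k = 2: (46 + 18)/81 = 64/81 = 0.7901
  k = 3: (46 + 18 + 17)/81 = 81/81 = 1

Summary (fraction, with percent):

explained: PC1 0.5679 (56.79%), PC2 0.2222 (22.22%), PC3 0.2099 (20.99%);  cumulative: 0.5679, 0.7901, 1


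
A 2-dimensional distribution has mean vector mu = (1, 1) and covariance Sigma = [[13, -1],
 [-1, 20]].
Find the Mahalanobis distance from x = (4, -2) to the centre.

Step 1 — centre the observation: (x - mu) = (3, -3).

Step 2 — invert Sigma. det(Sigma) = 13·20 - (-1)² = 259.
  Sigma^{-1} = (1/det) · [[d, -b], [-b, a]] = [[0.0772, 0.0039],
 [0.0039, 0.0502]].

Step 3 — form the quadratic (x - mu)^T · Sigma^{-1} · (x - mu):
  Sigma^{-1} · (x - mu) = (0.2201, -0.139).
  (x - mu)^T · [Sigma^{-1} · (x - mu)] = (3)·(0.2201) + (-3)·(-0.139) = 1.0772.

Step 4 — take square root: d = √(1.0772) ≈ 1.0379.

d(x, mu) = √(1.0772) ≈ 1.0379


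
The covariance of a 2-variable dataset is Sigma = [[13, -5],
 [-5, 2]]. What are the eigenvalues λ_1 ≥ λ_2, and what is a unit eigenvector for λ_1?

Step 1 — characteristic polynomial of 2×2 Sigma:
  det(Sigma - λI) = λ² - trace · λ + det = 0.
  trace = 13 + 2 = 15, det = 13·2 - (-5)² = 1.
Step 2 — discriminant:
  Δ = trace² - 4·det = 225 - 4 = 221.
Step 3 — eigenvalues:
  λ = (trace ± √Δ)/2 = (15 ± 14.8661)/2,
  λ_1 = 14.933,  λ_2 = 0.067.

Step 4 — unit eigenvector for λ_1: solve (Sigma - λ_1 I)v = 0. First row:
  (13 - 14.933)·v_x + (-5)·v_y = 0, i.e. (-1.933)·v_x + (-5)·v_y = 0,
  so v ∝ (b, λ_1 - a) = (-5, 1.933); multiply by -1 so the first entry is positive: u = (5, -1.933).
  ||u|| = √((5)² + (-1.933)²) = √(28.7366) ≈ 5.3607,
  v_1 = u/||u|| ≈ (0.9327, -0.3606) (||v_1|| = 1).

λ_1 = 14.933,  λ_2 = 0.067;  v_1 ≈ (0.9327, -0.3606)


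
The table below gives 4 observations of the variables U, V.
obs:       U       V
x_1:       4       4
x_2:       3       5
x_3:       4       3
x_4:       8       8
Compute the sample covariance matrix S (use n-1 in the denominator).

Step 1 — column means:
  mean(U) = (4 + 3 + 4 + 8) / 4 = 19/4 = 4.75
  mean(V) = (4 + 5 + 3 + 8) / 4 = 20/4 = 5

Step 2 — sample covariance S[i,j] = (1/(n-1)) · Σ_k (x_{k,i} - mean_i) · (x_{k,j} - mean_j), with n-1 = 3.
  S[U,U] = ((-0.75)·(-0.75) + (-1.75)·(-1.75) + (-0.75)·(-0.75) + (3.25)·(3.25)) / 3 = 14.75/3 = 4.9167
  S[U,V] = ((-0.75)·(-1) + (-1.75)·(0) + (-0.75)·(-2) + (3.25)·(3)) / 3 = 12/3 = 4
  S[V,V] = ((-1)·(-1) + (0)·(0) + (-2)·(-2) + (3)·(3)) / 3 = 14/3 = 4.6667

S is symmetric (S[j,i] = S[i,j]). Assembling:

S = [[4.9167, 4],
 [4, 4.6667]]


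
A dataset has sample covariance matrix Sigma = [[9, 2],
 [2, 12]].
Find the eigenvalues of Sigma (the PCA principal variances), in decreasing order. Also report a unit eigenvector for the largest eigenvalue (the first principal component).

Step 1 — characteristic polynomial of 2×2 Sigma:
  det(Sigma - λI) = λ² - trace · λ + det = 0.
  trace = 9 + 12 = 21, det = 9·12 - (2)² = 104.
Step 2 — discriminant:
  Δ = trace² - 4·det = 441 - 416 = 25.
Step 3 — eigenvalues:
  λ = (trace ± √Δ)/2 = (21 ± 5)/2,
  λ_1 = 13,  λ_2 = 8.

Step 4 — unit eigenvector for λ_1: solve (Sigma - λ_1 I)v = 0. First row:
  (9 - 13)·v_x + (2)·v_y = 0, i.e. (-4)·v_x + (2)·v_y = 0,
  so v ∝ (b, λ_1 - a) = (2, 4) = u.
  ||u|| = √((2)² + (4)²) = √(20) ≈ 4.4721,
  v_1 = u/||u|| ≈ (0.4472, 0.8944) (||v_1|| = 1).

λ_1 = 13,  λ_2 = 8;  v_1 ≈ (0.4472, 0.8944)


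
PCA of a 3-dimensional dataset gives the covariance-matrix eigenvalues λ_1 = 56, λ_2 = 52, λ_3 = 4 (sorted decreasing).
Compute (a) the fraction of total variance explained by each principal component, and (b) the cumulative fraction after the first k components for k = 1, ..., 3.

Step 1 — total variance = trace(Sigma) = Σ λ_i = 56 + 52 + 4 = 112.

Step 2 — fraction explained by component i = λ_i / Σ λ:
  PC1: 56/112 = 0.5
  PC2: 52/112 = 0.4643
  PC3: 4/112 = 0.0357

Step 3 — cumulative fraction after k components = (λ_1 + ... + λ_k) / Σ λ:
  k = 1: 56/112 = 0.5
  k = 2: (56 + 52)/112 = 108/112 = 0.9643
  k = 3: (56 + 52 + 4)/112 = 112/112 = 1

Summary (fraction, with percent):

explained: PC1 0.5 (50%), PC2 0.4643 (46.43%), PC3 0.0357 (3.57%);  cumulative: 0.5, 0.9643, 1


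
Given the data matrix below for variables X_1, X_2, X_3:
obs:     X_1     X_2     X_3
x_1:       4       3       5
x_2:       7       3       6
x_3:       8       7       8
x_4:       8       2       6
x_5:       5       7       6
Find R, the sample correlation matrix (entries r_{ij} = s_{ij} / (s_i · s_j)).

Step 1 — column means:
  mean(X_1) = (4 + 7 + 8 + 8 + 5) / 5 = 32/5 = 6.4
  mean(X_2) = (3 + 3 + 7 + 2 + 7) / 5 = 22/5 = 4.4
  mean(X_3) = (5 + 6 + 8 + 6 + 6) / 5 = 31/5 = 6.2

Step 2 — sample variances and covariances s[i,j] = (1/(n-1)) · Σ_k (x_{k,i} - mean_i) · (x_{k,j} - mean_j), with n-1 = 4:
  s[X_1,X_1] = ((-2.4)·(-2.4) + (0.6)·(0.6) + (1.6)·(1.6) + (1.6)·(1.6) + (-1.4)·(-1.4)) / 4 = 13.2/4 = 3.3
  s[X_1,X_2] = ((-2.4)·(-1.4) + (0.6)·(-1.4) + (1.6)·(2.6) + (1.6)·(-2.4) + (-1.4)·(2.6)) / 4 = -0.8/4 = -0.2
  s[X_1,X_3] = ((-2.4)·(-1.2) + (0.6)·(-0.2) + (1.6)·(1.8) + (1.6)·(-0.2) + (-1.4)·(-0.2)) / 4 = 5.6/4 = 1.4
  s[X_2,X_2] = ((-1.4)·(-1.4) + (-1.4)·(-1.4) + (2.6)·(2.6) + (-2.4)·(-2.4) + (2.6)·(2.6)) / 4 = 23.2/4 = 5.8
  s[X_2,X_3] = ((-1.4)·(-1.2) + (-1.4)·(-0.2) + (2.6)·(1.8) + (-2.4)·(-0.2) + (2.6)·(-0.2)) / 4 = 6.6/4 = 1.65
  s[X_3,X_3] = ((-1.2)·(-1.2) + (-0.2)·(-0.2) + (1.8)·(1.8) + (-0.2)·(-0.2) + (-0.2)·(-0.2)) / 4 = 4.8/4 = 1.2
  Sample standard deviations s_i = √(s[i,i]):
  s(X_1) = √(3.3) = 1.8166
  s(X_2) = √(5.8) = 2.4083
  s(X_3) = √(1.2) = 1.0954

Step 3 — r_{ij} = s_{ij} / (s_i · s_j):
  r[X_1,X_1] = 1 (diagonal).
  r[X_1,X_2] = -0.2 / (1.8166 · 2.4083) = -0.2 / 4.3749 = -0.0457
  r[X_1,X_3] = 1.4 / (1.8166 · 1.0954) = 1.4 / 1.99 = 0.7035
  r[X_2,X_2] = 1 (diagonal).
  r[X_2,X_3] = 1.65 / (2.4083 · 1.0954) = 1.65 / 2.6382 = 0.6254
  r[X_3,X_3] = 1 (diagonal).

R is symmetric with unit diagonal. Assembling:

R = [[1, -0.0457, 0.7035],
 [-0.0457, 1, 0.6254],
 [0.7035, 0.6254, 1]]


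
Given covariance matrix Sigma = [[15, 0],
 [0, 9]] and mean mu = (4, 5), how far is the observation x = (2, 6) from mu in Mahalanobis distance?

Step 1 — centre the observation: (x - mu) = (-2, 1).

Step 2 — invert Sigma. det(Sigma) = 15·9 - (0)² = 135.
  Sigma^{-1} = (1/det) · [[d, -b], [-b, a]] = [[0.0667, 0],
 [0, 0.1111]].

Step 3 — form the quadratic (x - mu)^T · Sigma^{-1} · (x - mu):
  Sigma^{-1} · (x - mu) = (-0.1333, 0.1111).
  (x - mu)^T · [Sigma^{-1} · (x - mu)] = (-2)·(-0.1333) + (1)·(0.1111) = 0.3778.

Step 4 — take square root: d = √(0.3778) ≈ 0.6146.

d(x, mu) = √(0.3778) ≈ 0.6146


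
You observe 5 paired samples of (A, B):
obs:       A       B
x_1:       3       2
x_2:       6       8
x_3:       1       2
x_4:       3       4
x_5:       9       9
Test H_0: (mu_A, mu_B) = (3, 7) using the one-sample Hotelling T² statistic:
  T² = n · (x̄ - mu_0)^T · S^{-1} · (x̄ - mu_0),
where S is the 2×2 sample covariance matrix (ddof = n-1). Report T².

Step 1 — sample mean vector:
  mean(A) = (3 + 6 + 1 + 3 + 9) / 5 = 22/5 = 4.4
  mean(B) = (2 + 8 + 2 + 4 + 9) / 5 = 25/5 = 5
  x̄ = (4.4, 5),  deviation x̄ - mu_0 = (4.4, 5) - (3, 7) = (1.4, -2).

Step 2 — sample covariance matrix, S[i,j] = (1/(n-1)) · Σ_k (x_{k,i} - mean_i) · (x_{k,j} - mean_j), divisor n-1 = 4:
  S[A,A] = ((-1.4)·(-1.4) + (1.6)·(1.6) + (-3.4)·(-3.4) + (-1.4)·(-1.4) + (4.6)·(4.6)) / 4 = 39.2/4 = 9.8
  S[A,B] = ((-1.4)·(-3) + (1.6)·(3) + (-3.4)·(-3) + (-1.4)·(-1) + (4.6)·(4)) / 4 = 39/4 = 9.75
  S[B,B] = ((-3)·(-3) + (3)·(3) + (-3)·(-3) + (-1)·(-1) + (4)·(4)) / 4 = 44/4 = 11
  S = [[9.8, 9.75],
 [9.75, 11]].

Step 3 — invert S. det(S) = 9.8·11 - (9.75)² = 12.7375.
  S^{-1} = (1/det) · [[d, -b], [-b, a]] = [[0.8636, -0.7655],
 [-0.7655, 0.7694]].

Step 4 — quadratic form (x̄ - mu_0)^T · S^{-1} · (x̄ - mu_0):
  S^{-1} · (x̄ - mu_0) = (2.7399, -2.6104),
  (x̄ - mu_0)^T · [...] = (1.4)·(2.7399) + (-2)·(-2.6104) = 9.0567.

Step 5 — scale by n: T² = 5 · 9.0567 = 45.2836.

T² ≈ 45.2836


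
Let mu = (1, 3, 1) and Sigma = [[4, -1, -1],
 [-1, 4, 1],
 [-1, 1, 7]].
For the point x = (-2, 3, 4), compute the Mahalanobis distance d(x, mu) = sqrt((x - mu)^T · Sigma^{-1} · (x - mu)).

Step 1 — centre the observation: (x - mu) = (-3, 0, 3).

Step 2 — invert Sigma (cofactor / det for 3×3, or solve directly):
  Sigma^{-1} = [[0.2727, 0.0606, 0.0303],
 [0.0606, 0.2727, -0.0303],
 [0.0303, -0.0303, 0.1515]].

Step 3 — form the quadratic (x - mu)^T · Sigma^{-1} · (x - mu):
  Sigma^{-1} · (x - mu) = (-0.7273, -0.2727, 0.3636).
  (x - mu)^T · [Sigma^{-1} · (x - mu)] = (-3)·(-0.7273) + (0)·(-0.2727) + (3)·(0.3636) = 3.2727.

Step 4 — take square root: d = √(3.2727) ≈ 1.8091.

d(x, mu) = √(3.2727) ≈ 1.8091


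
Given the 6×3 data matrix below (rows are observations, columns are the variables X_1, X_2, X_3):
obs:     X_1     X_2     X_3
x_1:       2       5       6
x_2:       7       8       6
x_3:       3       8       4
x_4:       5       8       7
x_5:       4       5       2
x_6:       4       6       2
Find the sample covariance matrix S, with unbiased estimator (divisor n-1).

Step 1 — column means:
  mean(X_1) = (2 + 7 + 3 + 5 + 4 + 4) / 6 = 25/6 = 4.1667
  mean(X_2) = (5 + 8 + 8 + 8 + 5 + 6) / 6 = 40/6 = 6.6667
  mean(X_3) = (6 + 6 + 4 + 7 + 2 + 2) / 6 = 27/6 = 4.5

Step 2 — sample covariance S[i,j] = (1/(n-1)) · Σ_k (x_{k,i} - mean_i) · (x_{k,j} - mean_j), with n-1 = 5.
  S[X_1,X_1] = ((-2.1667)·(-2.1667) + (2.8333)·(2.8333) + (-1.1667)·(-1.1667) + (0.8333)·(0.8333) + (-0.1667)·(-0.1667) + (-0.1667)·(-0.1667)) / 5 = 14.8333/5 = 2.9667
  S[X_1,X_2] = ((-2.1667)·(-1.6667) + (2.8333)·(1.3333) + (-1.1667)·(1.3333) + (0.8333)·(1.3333) + (-0.1667)·(-1.6667) + (-0.1667)·(-0.6667)) / 5 = 7.3333/5 = 1.4667
  S[X_1,X_3] = ((-2.1667)·(1.5) + (2.8333)·(1.5) + (-1.1667)·(-0.5) + (0.8333)·(2.5) + (-0.1667)·(-2.5) + (-0.1667)·(-2.5)) / 5 = 4.5/5 = 0.9
  S[X_2,X_2] = ((-1.6667)·(-1.6667) + (1.3333)·(1.3333) + (1.3333)·(1.3333) + (1.3333)·(1.3333) + (-1.6667)·(-1.6667) + (-0.6667)·(-0.6667)) / 5 = 11.3333/5 = 2.2667
  S[X_2,X_3] = ((-1.6667)·(1.5) + (1.3333)·(1.5) + (1.3333)·(-0.5) + (1.3333)·(2.5) + (-1.6667)·(-2.5) + (-0.6667)·(-2.5)) / 5 = 8/5 = 1.6
  S[X_3,X_3] = ((1.5)·(1.5) + (1.5)·(1.5) + (-0.5)·(-0.5) + (2.5)·(2.5) + (-2.5)·(-2.5) + (-2.5)·(-2.5)) / 5 = 23.5/5 = 4.7

S is symmetric (S[j,i] = S[i,j]). Assembling:

S = [[2.9667, 1.4667, 0.9],
 [1.4667, 2.2667, 1.6],
 [0.9, 1.6, 4.7]]


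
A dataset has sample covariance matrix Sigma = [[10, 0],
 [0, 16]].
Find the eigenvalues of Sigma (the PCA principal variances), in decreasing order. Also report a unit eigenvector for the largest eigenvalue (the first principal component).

Step 1 — characteristic polynomial of 2×2 Sigma:
  det(Sigma - λI) = λ² - trace · λ + det = 0.
  trace = 10 + 16 = 26, det = 10·16 - (0)² = 160.
Step 2 — discriminant:
  Δ = trace² - 4·det = 676 - 640 = 36.
Step 3 — eigenvalues:
  λ = (trace ± √Δ)/2 = (26 ± 6)/2,
  λ_1 = 16,  λ_2 = 10.

Step 4 — unit eigenvector for λ_1: Sigma is diagonal, so its eigenvectors are the coordinate axes. λ_1 = 16 is the diagonal entry on the second coordinate axis, hence
  v_1 = (0, 1) (||v_1|| = 1).

λ_1 = 16,  λ_2 = 10;  v_1 ≈ (0, 1)


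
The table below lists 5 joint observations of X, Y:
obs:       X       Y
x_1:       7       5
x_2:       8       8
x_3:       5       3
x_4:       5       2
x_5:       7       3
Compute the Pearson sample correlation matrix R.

Step 1 — column means:
  mean(X) = (7 + 8 + 5 + 5 + 7) / 5 = 32/5 = 6.4
  mean(Y) = (5 + 8 + 3 + 2 + 3) / 5 = 21/5 = 4.2

Step 2 — sample variances and covariances s[i,j] = (1/(n-1)) · Σ_k (x_{k,i} - mean_i) · (x_{k,j} - mean_j), with n-1 = 4:
  s[X,X] = ((0.6)·(0.6) + (1.6)·(1.6) + (-1.4)·(-1.4) + (-1.4)·(-1.4) + (0.6)·(0.6)) / 4 = 7.2/4 = 1.8
  s[X,Y] = ((0.6)·(0.8) + (1.6)·(3.8) + (-1.4)·(-1.2) + (-1.4)·(-2.2) + (0.6)·(-1.2)) / 4 = 10.6/4 = 2.65
  s[Y,Y] = ((0.8)·(0.8) + (3.8)·(3.8) + (-1.2)·(-1.2) + (-2.2)·(-2.2) + (-1.2)·(-1.2)) / 4 = 22.8/4 = 5.7
  Sample standard deviations s_i = √(s[i,i]):
  s(X) = √(1.8) = 1.3416
  s(Y) = √(5.7) = 2.3875

Step 3 — r_{ij} = s_{ij} / (s_i · s_j):
  r[X,X] = 1 (diagonal).
  r[X,Y] = 2.65 / (1.3416 · 2.3875) = 2.65 / 3.2031 = 0.8273
  r[Y,Y] = 1 (diagonal).

R is symmetric with unit diagonal. Assembling:

R = [[1, 0.8273],
 [0.8273, 1]]


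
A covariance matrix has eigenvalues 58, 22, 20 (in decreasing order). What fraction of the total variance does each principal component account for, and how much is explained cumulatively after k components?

Step 1 — total variance = trace(Sigma) = Σ λ_i = 58 + 22 + 20 = 100.

Step 2 — fraction explained by component i = λ_i / Σ λ:
  PC1: 58/100 = 0.58
  PC2: 22/100 = 0.22
  PC3: 20/100 = 0.2

Step 3 — cumulative fraction after k components = (λ_1 + ... + λ_k) / Σ λ:
  k = 1: 58/100 = 0.58
  k = 2: (58 + 22)/100 = 80/100 = 0.8
  k = 3: (58 + 22 + 20)/100 = 100/100 = 1

Summary (fraction, with percent):

explained: PC1 0.58 (58%), PC2 0.22 (22%), PC3 0.2 (20%);  cumulative: 0.58, 0.8, 1


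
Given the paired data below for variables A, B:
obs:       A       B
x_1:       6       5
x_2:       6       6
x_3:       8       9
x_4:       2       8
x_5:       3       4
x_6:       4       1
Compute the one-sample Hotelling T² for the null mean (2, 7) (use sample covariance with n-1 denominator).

Step 1 — sample mean vector:
  mean(A) = (6 + 6 + 8 + 2 + 3 + 4) / 6 = 29/6 = 4.8333
  mean(B) = (5 + 6 + 9 + 8 + 4 + 1) / 6 = 33/6 = 5.5
  x̄ = (4.8333, 5.5),  deviation x̄ - mu_0 = (4.8333, 5.5) - (2, 7) = (2.8333, -1.5).

Step 2 — sample covariance matrix, S[i,j] = (1/(n-1)) · Σ_k (x_{k,i} - mean_i) · (x_{k,j} - mean_j), divisor n-1 = 5:
  S[A,A] = ((1.1667)·(1.1667) + (1.1667)·(1.1667) + (3.1667)·(3.1667) + (-2.8333)·(-2.8333) + (-1.8333)·(-1.8333) + (-0.8333)·(-0.8333)) / 5 = 24.8333/5 = 4.9667
  S[A,B] = ((1.1667)·(-0.5) + (1.1667)·(0.5) + (3.1667)·(3.5) + (-2.8333)·(2.5) + (-1.8333)·(-1.5) + (-0.8333)·(-4.5)) / 5 = 10.5/5 = 2.1
  S[B,B] = ((-0.5)·(-0.5) + (0.5)·(0.5) + (3.5)·(3.5) + (2.5)·(2.5) + (-1.5)·(-1.5) + (-4.5)·(-4.5)) / 5 = 41.5/5 = 8.3
  S = [[4.9667, 2.1],
 [2.1, 8.3]].

Step 3 — invert S. det(S) = 4.9667·8.3 - (2.1)² = 36.8133.
  S^{-1} = (1/det) · [[d, -b], [-b, a]] = [[0.2255, -0.057],
 [-0.057, 0.1349]].

Step 4 — quadratic form (x̄ - mu_0)^T · S^{-1} · (x̄ - mu_0):
  S^{-1} · (x̄ - mu_0) = (0.7244, -0.364),
  (x̄ - mu_0)^T · [...] = (2.8333)·(0.7244) + (-1.5)·(-0.364) = 2.5984.

Step 5 — scale by n: T² = 6 · 2.5984 = 15.5904.

T² ≈ 15.5904


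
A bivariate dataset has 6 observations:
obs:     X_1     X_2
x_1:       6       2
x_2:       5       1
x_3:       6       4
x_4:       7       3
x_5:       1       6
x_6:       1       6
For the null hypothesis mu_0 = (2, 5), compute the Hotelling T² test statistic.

Step 1 — sample mean vector:
  mean(X_1) = (6 + 5 + 6 + 7 + 1 + 1) / 6 = 26/6 = 4.3333
  mean(X_2) = (2 + 1 + 4 + 3 + 6 + 6) / 6 = 22/6 = 3.6667
  x̄ = (4.3333, 3.6667),  deviation x̄ - mu_0 = (4.3333, 3.6667) - (2, 5) = (2.3333, -1.3333).

Step 2 — sample covariance matrix, S[i,j] = (1/(n-1)) · Σ_k (x_{k,i} - mean_i) · (x_{k,j} - mean_j), divisor n-1 = 5:
  S[X_1,X_1] = ((1.6667)·(1.6667) + (0.6667)·(0.6667) + (1.6667)·(1.6667) + (2.6667)·(2.6667) + (-3.3333)·(-3.3333) + (-3.3333)·(-3.3333)) / 5 = 35.3333/5 = 7.0667
  S[X_1,X_2] = ((1.6667)·(-1.6667) + (0.6667)·(-2.6667) + (1.6667)·(0.3333) + (2.6667)·(-0.6667) + (-3.3333)·(2.3333) + (-3.3333)·(2.3333)) / 5 = -21.3333/5 = -4.2667
  S[X_2,X_2] = ((-1.6667)·(-1.6667) + (-2.6667)·(-2.6667) + (0.3333)·(0.3333) + (-0.6667)·(-0.6667) + (2.3333)·(2.3333) + (2.3333)·(2.3333)) / 5 = 21.3333/5 = 4.2667
  S = [[7.0667, -4.2667],
 [-4.2667, 4.2667]].

Step 3 — invert S. det(S) = 7.0667·4.2667 - (-4.2667)² = 11.9467.
  S^{-1} = (1/det) · [[d, -b], [-b, a]] = [[0.3571, 0.3571],
 [0.3571, 0.5915]].

Step 4 — quadratic form (x̄ - mu_0)^T · S^{-1} · (x̄ - mu_0):
  S^{-1} · (x̄ - mu_0) = (0.3571, 0.0446),
  (x̄ - mu_0)^T · [...] = (2.3333)·(0.3571) + (-1.3333)·(0.0446) = 0.7738.

Step 5 — scale by n: T² = 6 · 0.7738 = 4.6429.

T² ≈ 4.6429


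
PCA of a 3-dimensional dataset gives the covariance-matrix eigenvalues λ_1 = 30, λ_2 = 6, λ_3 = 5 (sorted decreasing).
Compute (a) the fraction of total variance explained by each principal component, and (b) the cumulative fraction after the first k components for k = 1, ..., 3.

Step 1 — total variance = trace(Sigma) = Σ λ_i = 30 + 6 + 5 = 41.

Step 2 — fraction explained by component i = λ_i / Σ λ:
  PC1: 30/41 = 0.7317
  PC2: 6/41 = 0.1463
  PC3: 5/41 = 0.122

Step 3 — cumulative fraction after k components = (λ_1 + ... + λ_k) / Σ λ:
  k = 1: 30/41 = 0.7317
  k = 2: (30 + 6)/41 = 36/41 = 0.878
  k = 3: (30 + 6 + 5)/41 = 41/41 = 1

Summary (fraction, with percent):

explained: PC1 0.7317 (73.17%), PC2 0.1463 (14.63%), PC3 0.122 (12.2%);  cumulative: 0.7317, 0.878, 1


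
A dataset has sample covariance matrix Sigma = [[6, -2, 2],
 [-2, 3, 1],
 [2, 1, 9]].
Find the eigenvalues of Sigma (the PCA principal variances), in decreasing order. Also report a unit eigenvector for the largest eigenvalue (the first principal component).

Step 1 — characteristic polynomial p(λ) = det(λI - Sigma) = λ³ - tr·λ² + c_1·λ - det, where tr = trace, c_1 = sum of the principal 2×2 minors, det = det(Sigma):
  tr = 6 + 3 + 9 = 18,
  c_1 = (6·3 - (-2)²) + (6·9 - (2)²) + (3·9 - (1)²) = 14 + 50 + 26 = 90,
  det = 6·(3·9 - (1)²) - (-2)·((-2)·9 - (1)·(2)) + (2)·((-2)·(1) - 3·(2)) = 6·(26) - (-2)·(-20) + (2)·(-8) = 100.
  So p(λ) = λ³ - 18λ² + 90λ - 100.
Step 2 — look for an integer root (rational root theorem: any rational root is an integer divisor of 100). Testing λ = 10:
  p(10) = 1000 - 1800 + 900 - 100 = 0  ✓
  Dividing out (λ - 10): p(λ) = (λ - 10)(λ² - 8λ + 10).
Step 3 — remaining eigenvalues from the quadratic λ² - 8λ + 10 = 0:
  Δ = 8² - 4·10 = 64 - 40 = 24,  λ = (8 ± √24)/2 = (8 ± 4.899)/2 ≈ 6.4495 or 1.5505.
  Sorted: λ_1 = 10,  λ_2 = 6.4495,  λ_3 = 1.5505  (check: sum = 18 = tr ✓).

Step 4 — unit eigenvector for λ_1 = 10: v spans the null space of (Sigma - λ_1 I), whose rows are
  r_1 = (-4, -2, 2),  r_2 = (-2, -7, 1),  r_3 = (2, 1, -1).
  v is orthogonal to every row, so take v ∝ r_1 × r_2 = ((-2)·(1) - (2)·(-7), (2)·(-2) - (-4)·(1), (-4)·(-7) - (-2)·(-2)) = (12, 0, 24).
  Rescale (divide by 12): u = (1, 0, 2).
  ||u|| = √((1)² + (0)² + (2)²) = √(5) ≈ 2.2361,  v_1 = u/||u|| ≈ (0.4472, 0, 0.8944) (||v_1|| = 1).

λ_1 = 10,  λ_2 = 6.4495,  λ_3 = 1.5505;  v_1 ≈ (0.4472, 0, 0.8944)


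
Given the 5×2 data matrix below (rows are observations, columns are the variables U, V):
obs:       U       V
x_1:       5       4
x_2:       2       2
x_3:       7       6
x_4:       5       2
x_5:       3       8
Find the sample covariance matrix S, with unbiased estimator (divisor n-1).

Step 1 — column means:
  mean(U) = (5 + 2 + 7 + 5 + 3) / 5 = 22/5 = 4.4
  mean(V) = (4 + 2 + 6 + 2 + 8) / 5 = 22/5 = 4.4

Step 2 — sample covariance S[i,j] = (1/(n-1)) · Σ_k (x_{k,i} - mean_i) · (x_{k,j} - mean_j), with n-1 = 4.
  S[U,U] = ((0.6)·(0.6) + (-2.4)·(-2.4) + (2.6)·(2.6) + (0.6)·(0.6) + (-1.4)·(-1.4)) / 4 = 15.2/4 = 3.8
  S[U,V] = ((0.6)·(-0.4) + (-2.4)·(-2.4) + (2.6)·(1.6) + (0.6)·(-2.4) + (-1.4)·(3.6)) / 4 = 3.2/4 = 0.8
  S[V,V] = ((-0.4)·(-0.4) + (-2.4)·(-2.4) + (1.6)·(1.6) + (-2.4)·(-2.4) + (3.6)·(3.6)) / 4 = 27.2/4 = 6.8

S is symmetric (S[j,i] = S[i,j]). Assembling:

S = [[3.8, 0.8],
 [0.8, 6.8]]


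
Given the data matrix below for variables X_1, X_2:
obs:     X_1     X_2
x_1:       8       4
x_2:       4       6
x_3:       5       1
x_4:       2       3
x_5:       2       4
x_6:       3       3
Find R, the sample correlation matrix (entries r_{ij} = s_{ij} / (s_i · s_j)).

Step 1 — column means:
  mean(X_1) = (8 + 4 + 5 + 2 + 2 + 3) / 6 = 24/6 = 4
  mean(X_2) = (4 + 6 + 1 + 3 + 4 + 3) / 6 = 21/6 = 3.5

Step 2 — sample variances and covariances s[i,j] = (1/(n-1)) · Σ_k (x_{k,i} - mean_i) · (x_{k,j} - mean_j), with n-1 = 5:
  s[X_1,X_1] = ((4)·(4) + (0)·(0) + (1)·(1) + (-2)·(-2) + (-2)·(-2) + (-1)·(-1)) / 5 = 26/5 = 5.2
  s[X_1,X_2] = ((4)·(0.5) + (0)·(2.5) + (1)·(-2.5) + (-2)·(-0.5) + (-2)·(0.5) + (-1)·(-0.5)) / 5 = 0/5 = 0
  s[X_2,X_2] = ((0.5)·(0.5) + (2.5)·(2.5) + (-2.5)·(-2.5) + (-0.5)·(-0.5) + (0.5)·(0.5) + (-0.5)·(-0.5)) / 5 = 13.5/5 = 2.7
  Sample standard deviations s_i = √(s[i,i]):
  s(X_1) = √(5.2) = 2.2804
  s(X_2) = √(2.7) = 1.6432

Step 3 — r_{ij} = s_{ij} / (s_i · s_j):
  r[X_1,X_1] = 1 (diagonal).
  r[X_1,X_2] = 0 / (2.2804 · 1.6432) = 0 / 3.747 = 0
  r[X_2,X_2] = 1 (diagonal).

R is symmetric with unit diagonal. Assembling:

R = [[1, 0],
 [0, 1]]


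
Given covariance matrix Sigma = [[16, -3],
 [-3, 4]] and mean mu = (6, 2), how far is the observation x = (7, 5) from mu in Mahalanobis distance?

Step 1 — centre the observation: (x - mu) = (1, 3).

Step 2 — invert Sigma. det(Sigma) = 16·4 - (-3)² = 55.
  Sigma^{-1} = (1/det) · [[d, -b], [-b, a]] = [[0.0727, 0.0545],
 [0.0545, 0.2909]].

Step 3 — form the quadratic (x - mu)^T · Sigma^{-1} · (x - mu):
  Sigma^{-1} · (x - mu) = (0.2364, 0.9273).
  (x - mu)^T · [Sigma^{-1} · (x - mu)] = (1)·(0.2364) + (3)·(0.9273) = 3.0182.

Step 4 — take square root: d = √(3.0182) ≈ 1.7373.

d(x, mu) = √(3.0182) ≈ 1.7373
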